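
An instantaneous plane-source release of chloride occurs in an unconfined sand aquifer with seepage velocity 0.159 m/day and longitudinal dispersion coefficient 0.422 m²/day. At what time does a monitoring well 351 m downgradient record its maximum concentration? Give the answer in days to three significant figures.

For the 1D instantaneous-source solution, setting ∂C/∂t = 0 at fixed x gives v²t² + 2Dt − x² = 0, so t = (√(D² + v²x²) − D)/v².
√(D² + v²x²) = √(0.422² + 0.159² × 351²) = 55.81; v² = 0.025281.
t = (55.81 − 0.422)/0.025281 = 2190 days (vs. the pure-advection estimate x/v = 2210 d).

2190 days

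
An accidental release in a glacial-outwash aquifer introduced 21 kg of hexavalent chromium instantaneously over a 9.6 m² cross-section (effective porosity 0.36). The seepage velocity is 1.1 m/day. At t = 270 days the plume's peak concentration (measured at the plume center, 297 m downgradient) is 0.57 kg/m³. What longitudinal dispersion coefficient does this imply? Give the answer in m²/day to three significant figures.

At the plume center C_max = M/(n_e·A·√(4πDt)), so D = M²/(4πt·(n_e·A·C_max)²).
n_e·A·C_max = 0.36 × 9.6 × 0.57 = 1.970 kg/m.
D = 21²/(4π × 270 × 1.970²) = 0.0335 m²/day.

0.0335 m²/day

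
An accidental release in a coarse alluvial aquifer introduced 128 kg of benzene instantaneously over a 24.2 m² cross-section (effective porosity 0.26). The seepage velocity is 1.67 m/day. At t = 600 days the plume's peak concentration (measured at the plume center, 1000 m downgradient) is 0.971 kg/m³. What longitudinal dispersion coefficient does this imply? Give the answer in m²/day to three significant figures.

0.0582 m²/day

At the plume center C_max = M/(n_e·A·√(4πDt)), so D = M²/(4πt·(n_e·A·C_max)²).
n_e·A·C_max = 0.26 × 24.2 × 0.971 = 6.110 kg/m.
D = 128²/(4π × 600 × 6.110²) = 0.0582 m²/day.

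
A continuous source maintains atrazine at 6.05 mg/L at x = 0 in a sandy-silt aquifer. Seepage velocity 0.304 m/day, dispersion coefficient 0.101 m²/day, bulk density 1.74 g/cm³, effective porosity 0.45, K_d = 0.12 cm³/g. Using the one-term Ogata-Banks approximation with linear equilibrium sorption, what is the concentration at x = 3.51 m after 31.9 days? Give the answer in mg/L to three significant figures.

Retardation factor R = 1 + ρ_b·K_d/n = 1 + 1.74 × 0.12/0.45 = 1.464.
Sorption retards both mechanisms: v_R = v/R = 0.2077 m/day, D_R = D/R = 0.06899 m²/day.
v_R·t = 0.2077 × 31.9 = 6.62563 m; 2√(D_R t) = 2.967 m; argument = (3.51 − 6.62563)/2.967 = -1.050.
C = C₀ × ½·erfc(-1.050) = 6.05 × 0.9312 = 5.63 mg/L.

5.63 mg/L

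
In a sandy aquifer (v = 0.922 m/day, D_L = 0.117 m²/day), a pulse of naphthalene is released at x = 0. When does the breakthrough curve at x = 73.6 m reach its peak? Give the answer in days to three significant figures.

For the 1D instantaneous-source solution, setting ∂C/∂t = 0 at fixed x gives v²t² + 2Dt − x² = 0, so t = (√(D² + v²x²) − D)/v².
√(D² + v²x²) = √(0.117² + 0.922² × 73.6²) = 67.86; v² = 0.850084.
t = (67.86 − 0.117)/0.850084 = 79.7 days (vs. the pure-advection estimate x/v = 79.8 d).

79.7 days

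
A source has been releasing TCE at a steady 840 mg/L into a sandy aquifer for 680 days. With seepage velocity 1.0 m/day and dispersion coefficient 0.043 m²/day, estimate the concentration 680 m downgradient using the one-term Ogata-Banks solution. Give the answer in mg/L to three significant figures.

420 mg/L

For a continuous step input, C/C₀ ≈ ½·erfc((x−vt)/(2√(Dt))).
vt = 1.0 × 680 = 680 m and 2√(Dt) = 2√(0.043 × 680) = 10.81 m.
Argument (x−vt)/(2√(Dt)) = (680 − 680)/10.81 = 0; ½·erfc(0) = 0.5000.
C = 840 × 0.5000 = 420 mg/L.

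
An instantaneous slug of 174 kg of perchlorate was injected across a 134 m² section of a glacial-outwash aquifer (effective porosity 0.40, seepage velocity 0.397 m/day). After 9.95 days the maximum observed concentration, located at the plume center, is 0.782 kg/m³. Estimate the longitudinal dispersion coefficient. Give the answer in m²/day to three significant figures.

At the plume center C_max = M/(n_e·A·√(4πDt)), so D = M²/(4πt·(n_e·A·C_max)²).
n_e·A·C_max = 0.40 × 134 × 0.782 = 41.92 kg/m.
D = 174²/(4π × 9.95 × 41.92²) = 0.138 m²/day.

0.138 m²/day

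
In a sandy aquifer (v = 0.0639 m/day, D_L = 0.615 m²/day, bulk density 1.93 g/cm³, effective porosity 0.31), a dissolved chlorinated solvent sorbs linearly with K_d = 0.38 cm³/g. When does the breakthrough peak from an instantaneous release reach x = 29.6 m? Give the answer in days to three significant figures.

1130 days

Retardation factor R = 1 + ρ_b·K_d/n = 1 + 1.93 × 0.38/0.31 = 3.366.
Sorption retards both mechanisms: v_R = v/R = 0.01898 m/day, D_R = D/R = 0.1827 m²/day.
Peak time from v_R²t² + 2D_R t − x² = 0: t = (√(D_R² + v_R²x²) − D_R)/v_R².
√(D_R² + v_R²x²) = √(0.1827² + 0.01898² × 29.6²) = 0.5908; v_R² = 0.0003602.
t = (0.5908 − 0.1827)/0.0003602 = 1130 days.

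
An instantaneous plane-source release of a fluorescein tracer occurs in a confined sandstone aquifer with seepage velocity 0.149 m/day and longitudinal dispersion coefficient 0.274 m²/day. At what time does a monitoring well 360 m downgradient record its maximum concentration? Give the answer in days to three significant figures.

2400 days

For the 1D instantaneous-source solution, setting ∂C/∂t = 0 at fixed x gives v²t² + 2Dt − x² = 0, so t = (√(D² + v²x²) − D)/v².
√(D² + v²x²) = √(0.274² + 0.149² × 360²) = 53.64; v² = 0.022201.
t = (53.64 − 0.274)/0.022201 = 2400 days (vs. the pure-advection estimate x/v = 2420 d).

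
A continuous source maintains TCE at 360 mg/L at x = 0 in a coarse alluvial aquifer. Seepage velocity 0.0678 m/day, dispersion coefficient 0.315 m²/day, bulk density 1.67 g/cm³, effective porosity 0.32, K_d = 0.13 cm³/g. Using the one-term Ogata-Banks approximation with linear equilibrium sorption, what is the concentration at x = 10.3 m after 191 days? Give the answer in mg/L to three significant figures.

137 mg/L

Retardation factor R = 1 + ρ_b·K_d/n = 1 + 1.67 × 0.13/0.32 = 1.678.
Sorption retards both mechanisms: v_R = v/R = 0.04041 m/day, D_R = D/R = 0.1877 m²/day.
v_R·t = 0.04041 × 191 = 7.71831 m; 2√(D_R t) = 11.98 m; argument = (10.3 − 7.71831)/11.98 = 0.2155.
C = C₀ × ½·erfc(0.2155) = 360 × 0.3803 = 137 mg/L.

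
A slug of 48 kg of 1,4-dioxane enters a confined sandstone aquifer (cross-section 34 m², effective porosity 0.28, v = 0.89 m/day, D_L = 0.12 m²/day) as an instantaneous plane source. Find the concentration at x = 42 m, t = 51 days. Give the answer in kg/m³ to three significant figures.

0.360 kg/m³

For an instantaneous plane source, C(x,t) = M/(n_e·A·√(4πDt)) · exp(−(x−vt)²/(4Dt)), with n_e·A the pore (flow) area.
Plume center vt = 0.89 × 51 = 45.39 m, so the well at 42 m is 3.39 m upgradient of the peak.
√(4πDt) = 8.770 m, giving peak height M/(n_e·A·√(4πDt)) = 48/(0.28 × 34 × 8.770) = 0.5749 kg/m³.
(x−vt)²/(4Dt) = (-3.39)²/(4 × 0.12 × 51) = 0.4694; exp(−0.4694) = 0.6254.
C = 0.5749 × 0.6254 = 0.360 kg/m³.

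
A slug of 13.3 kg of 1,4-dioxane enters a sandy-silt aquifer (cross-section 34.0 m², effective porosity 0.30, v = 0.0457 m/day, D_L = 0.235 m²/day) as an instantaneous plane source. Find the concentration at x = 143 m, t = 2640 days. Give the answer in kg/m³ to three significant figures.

For an instantaneous plane source, C(x,t) = M/(n_e·A·√(4πDt)) · exp(−(x−vt)²/(4Dt)), with n_e·A the pore (flow) area.
Plume center vt = 0.0457 × 2640 = 120.648 m, so the well at 143 m is 22.352 m downgradient of the peak.
√(4πDt) = 88.30 m, giving peak height M/(n_e·A·√(4πDt)) = 13.3/(0.30 × 34.0 × 88.30) = 0.01477 kg/m³.
(x−vt)²/(4Dt) = (22.352)²/(4 × 0.235 × 2640) = 0.2013; exp(−0.2013) = 0.8177.
C = 0.01477 × 0.8177 = 0.0121 kg/m³.

0.0121 kg/m³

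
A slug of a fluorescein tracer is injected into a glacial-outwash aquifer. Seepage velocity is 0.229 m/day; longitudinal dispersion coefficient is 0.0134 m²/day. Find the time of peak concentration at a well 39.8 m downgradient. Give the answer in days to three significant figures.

174 days

For the 1D instantaneous-source solution, setting ∂C/∂t = 0 at fixed x gives v²t² + 2Dt − x² = 0, so t = (√(D² + v²x²) − D)/v².
√(D² + v²x²) = √(0.0134² + 0.229² × 39.8²) = 9.114; v² = 0.052441.
t = (9.114 − 0.0134)/0.052441 = 174 days (vs. the pure-advection estimate x/v = 174 d).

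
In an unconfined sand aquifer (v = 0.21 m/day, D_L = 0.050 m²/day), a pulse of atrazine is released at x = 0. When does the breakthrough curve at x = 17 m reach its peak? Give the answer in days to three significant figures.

For the 1D instantaneous-source solution, setting ∂C/∂t = 0 at fixed x gives v²t² + 2Dt − x² = 0, so t = (√(D² + v²x²) − D)/v².
√(D² + v²x²) = √(0.050² + 0.21² × 17²) = 3.570; v² = 0.0441.
t = (3.570 − 0.050)/0.0441 = 79.8 days (vs. the pure-advection estimate x/v = 81.0 d).

79.8 days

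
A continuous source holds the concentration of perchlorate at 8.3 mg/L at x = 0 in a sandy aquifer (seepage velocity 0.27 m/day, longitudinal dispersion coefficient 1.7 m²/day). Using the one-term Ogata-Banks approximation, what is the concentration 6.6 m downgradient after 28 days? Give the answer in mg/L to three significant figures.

For a continuous step input, C/C₀ ≈ ½·erfc((x−vt)/(2√(Dt))).
vt = 0.27 × 28 = 7.56 m and 2√(Dt) = 2√(1.7 × 28) = 13.80 m.
Argument (x−vt)/(2√(Dt)) = (6.6 − 7.56)/13.80 = -0.06957; ½·erfc(-0.06957) = 0.5392.
C = 8.3 × 0.5392 = 4.48 mg/L.

4.48 mg/L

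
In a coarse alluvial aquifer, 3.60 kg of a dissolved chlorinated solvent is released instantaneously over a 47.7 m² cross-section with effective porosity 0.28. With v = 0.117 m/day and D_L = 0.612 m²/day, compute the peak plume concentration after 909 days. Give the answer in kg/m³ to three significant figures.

The peak of an instantaneous 1D plume sits at x = vt; there the Gaussian factor is 1 and C_max = M/(n_e·A·√(4πDt)), where n_e·A is the pore area the mass is dissolved in.
√(4πDt) = √(4π × 0.612 × 909) = 83.61 m, so C_max = 3.60/(0.28 × 47.7 × 83.61) = 0.00322 kg/m³.

0.00322 kg/m³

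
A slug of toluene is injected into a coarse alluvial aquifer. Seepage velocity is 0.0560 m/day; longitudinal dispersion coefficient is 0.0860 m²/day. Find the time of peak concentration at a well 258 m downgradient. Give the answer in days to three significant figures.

4580 days

For the 1D instantaneous-source solution, setting ∂C/∂t = 0 at fixed x gives v²t² + 2Dt − x² = 0, so t = (√(D² + v²x²) − D)/v².
√(D² + v²x²) = √(0.0860² + 0.0560² × 258²) = 14.45; v² = 0.003136.
t = (14.45 − 0.0860)/0.003136 = 4580 days (vs. the pure-advection estimate x/v = 4610 d).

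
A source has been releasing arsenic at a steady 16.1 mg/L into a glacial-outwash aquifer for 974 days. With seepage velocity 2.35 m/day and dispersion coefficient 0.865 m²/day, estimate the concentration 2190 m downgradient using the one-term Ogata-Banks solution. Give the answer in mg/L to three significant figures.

For a continuous step input, C/C₀ ≈ ½·erfc((x−vt)/(2√(Dt))).
vt = 2.35 × 974 = 2288.9 m and 2√(Dt) = 2√(0.865 × 974) = 58.05 m.
Argument (x−vt)/(2√(Dt)) = (2190 − 2288.9)/58.05 = -1.704; ½·erfc(-1.704) = 0.9920.
C = 16.1 × 0.9920 = 16.0 mg/L.

16.0 mg/L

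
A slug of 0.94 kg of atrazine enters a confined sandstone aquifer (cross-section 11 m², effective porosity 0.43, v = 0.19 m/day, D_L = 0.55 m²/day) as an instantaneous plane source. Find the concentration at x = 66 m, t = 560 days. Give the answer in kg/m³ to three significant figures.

0.000849 kg/m³

For an instantaneous plane source, C(x,t) = M/(n_e·A·√(4πDt)) · exp(−(x−vt)²/(4Dt)), with n_e·A the pore (flow) area.
Plume center vt = 0.19 × 560 = 106.4 m, so the well at 66 m is 40.4 m upgradient of the peak.
√(4πDt) = 62.21 m, giving peak height M/(n_e·A·√(4πDt)) = 0.94/(0.43 × 11 × 62.21) = 0.003195 kg/m³.
(x−vt)²/(4Dt) = (-40.4)²/(4 × 0.55 × 560) = 1.325; exp(−1.325) = 0.2658.
C = 0.003195 × 0.2658 = 0.000849 kg/m³.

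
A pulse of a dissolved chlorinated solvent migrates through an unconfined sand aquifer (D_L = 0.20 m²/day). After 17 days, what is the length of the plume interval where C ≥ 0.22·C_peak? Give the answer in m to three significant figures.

The plume is Gaussian with σ = √(2Dt) = √(2 × 0.20 × 17) = 2.608 m.
C/C_peak = exp(−Δx²/(2σ²)) = 0.22 ⇒ Δx = σ·√(−2 ln 0.22) = 2.608 × 1.740 = 4.538 m.
Width = 2Δx = 9.08 m.

9.08 m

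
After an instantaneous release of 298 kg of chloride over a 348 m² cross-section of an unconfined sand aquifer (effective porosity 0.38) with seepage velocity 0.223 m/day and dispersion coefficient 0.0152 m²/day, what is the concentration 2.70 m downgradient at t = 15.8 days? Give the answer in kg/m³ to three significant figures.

For an instantaneous plane source, C(x,t) = M/(n_e·A·√(4πDt)) · exp(−(x−vt)²/(4Dt)), with n_e·A the pore (flow) area.
Plume center vt = 0.223 × 15.8 = 3.5234 m, so the well at 2.70 m is 0.8234 m upgradient of the peak.
√(4πDt) = 1.737 m, giving peak height M/(n_e·A·√(4πDt)) = 298/(0.38 × 348 × 1.737) = 1.297 kg/m³.
(x−vt)²/(4Dt) = (-0.8234)²/(4 × 0.0152 × 15.8) = 0.7058; exp(−0.7058) = 0.4937.
C = 1.297 × 0.4937 = 0.640 kg/m³.

0.640 kg/m³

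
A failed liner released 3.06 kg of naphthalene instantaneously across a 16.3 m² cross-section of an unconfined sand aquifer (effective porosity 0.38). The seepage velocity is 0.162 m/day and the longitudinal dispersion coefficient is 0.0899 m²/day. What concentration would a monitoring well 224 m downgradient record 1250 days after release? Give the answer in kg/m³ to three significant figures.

For an instantaneous plane source, C(x,t) = M/(n_e·A·√(4πDt)) · exp(−(x−vt)²/(4Dt)), with n_e·A the pore (flow) area.
Plume center vt = 0.162 × 1250 = 202.5 m, so the well at 224 m is 21.5 m downgradient of the peak.
√(4πDt) = 37.58 m, giving peak height M/(n_e·A·√(4πDt)) = 3.06/(0.38 × 16.3 × 37.58) = 0.01315 kg/m³.
(x−vt)²/(4Dt) = (21.5)²/(4 × 0.0899 × 1250) = 1.028; exp(−1.028) = 0.3577.
C = 0.01315 × 0.3577 = 0.00470 kg/m³.

0.00470 kg/m³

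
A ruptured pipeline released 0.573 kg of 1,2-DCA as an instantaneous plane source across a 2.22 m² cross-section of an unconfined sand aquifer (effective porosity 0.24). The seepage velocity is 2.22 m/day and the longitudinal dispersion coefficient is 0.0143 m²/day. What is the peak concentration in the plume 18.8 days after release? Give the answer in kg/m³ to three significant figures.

0.585 kg/m³

The peak of an instantaneous 1D plume sits at x = vt; there the Gaussian factor is 1 and C_max = M/(n_e·A·√(4πDt)), where n_e·A is the pore area the mass is dissolved in.
√(4πDt) = √(4π × 0.0143 × 18.8) = 1.838 m, so C_max = 0.573/(0.24 × 2.22 × 1.838) = 0.585 kg/m³.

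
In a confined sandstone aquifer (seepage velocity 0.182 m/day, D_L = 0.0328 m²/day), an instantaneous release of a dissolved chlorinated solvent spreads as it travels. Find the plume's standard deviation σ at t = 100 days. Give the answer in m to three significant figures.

Dispersive spreading gives a Gaussian with σ² = 2Dt; advection only shifts the center.
σ = √(2 × 0.0328 × 100) = 2.56 m.

2.56 m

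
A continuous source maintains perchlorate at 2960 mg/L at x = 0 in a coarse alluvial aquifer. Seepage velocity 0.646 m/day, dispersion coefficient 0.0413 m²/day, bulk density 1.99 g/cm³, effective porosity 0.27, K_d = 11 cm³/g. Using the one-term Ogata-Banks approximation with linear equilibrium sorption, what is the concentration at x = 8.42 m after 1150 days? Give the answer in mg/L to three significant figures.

Retardation factor R = 1 + ρ_b·K_d/n = 1 + 1.99 × 11/0.27 = 82.07.
Sorption retards both mechanisms: v_R = v/R = 0.007871 m/day, D_R = D/R = 0.0005032 m²/day.
v_R·t = 0.007871 × 1150 = 9.05165 m; 2√(D_R t) = 1.521 m; argument = (8.42 − 9.05165)/1.521 = -0.4153.
C = C₀ × ½·erfc(-0.4153) = 2960 × 0.7215 = 2140 mg/L.

2140 mg/L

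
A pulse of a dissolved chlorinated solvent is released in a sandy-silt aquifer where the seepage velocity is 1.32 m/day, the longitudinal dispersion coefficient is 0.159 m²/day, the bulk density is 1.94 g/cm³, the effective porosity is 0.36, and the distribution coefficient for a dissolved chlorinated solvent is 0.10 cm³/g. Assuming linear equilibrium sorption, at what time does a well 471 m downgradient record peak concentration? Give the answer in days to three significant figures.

Retardation factor R = 1 + ρ_b·K_d/n = 1 + 1.94 × 0.10/0.36 = 1.539.
Sorption retards both mechanisms: v_R = v/R = 0.8577 m/day, D_R = D/R = 0.1033 m²/day.
Peak time from v_R²t² + 2D_R t − x² = 0: t = (√(D_R² + v_R²x²) − D_R)/v_R².
√(D_R² + v_R²x²) = √(0.1033² + 0.8577² × 471²) = 404.0; v_R² = 0.7356.
t = (404.0 − 0.1033)/0.7356 = 549 days.

549 days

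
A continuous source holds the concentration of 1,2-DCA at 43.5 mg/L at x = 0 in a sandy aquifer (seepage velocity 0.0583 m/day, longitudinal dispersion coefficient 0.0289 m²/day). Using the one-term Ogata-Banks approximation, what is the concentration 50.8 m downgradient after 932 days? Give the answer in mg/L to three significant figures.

29.8 mg/L

For a continuous step input, C/C₀ ≈ ½·erfc((x−vt)/(2√(Dt))).
vt = 0.0583 × 932 = 54.3356 m and 2√(Dt) = 2√(0.0289 × 932) = 10.38 m.
Argument (x−vt)/(2√(Dt)) = (50.8 − 54.3356)/10.38 = -0.3406; ½·erfc(-0.3406) = 0.6850.
C = 43.5 × 0.6850 = 29.8 mg/L.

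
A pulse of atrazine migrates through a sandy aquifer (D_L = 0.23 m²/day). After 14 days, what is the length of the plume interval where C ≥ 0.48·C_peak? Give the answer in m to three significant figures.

6.15 m

The plume is Gaussian with σ = √(2Dt) = √(2 × 0.23 × 14) = 2.538 m.
C/C_peak = exp(−Δx²/(2σ²)) = 0.48 ⇒ Δx = σ·√(−2 ln 0.48) = 2.538 × 1.212 = 3.076 m.
Width = 2Δx = 6.15 m.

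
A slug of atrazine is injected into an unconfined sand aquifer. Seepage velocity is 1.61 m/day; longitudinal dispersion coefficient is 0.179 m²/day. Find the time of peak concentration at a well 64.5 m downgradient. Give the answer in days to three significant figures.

For the 1D instantaneous-source solution, setting ∂C/∂t = 0 at fixed x gives v²t² + 2Dt − x² = 0, so t = (√(D² + v²x²) − D)/v².
√(D² + v²x²) = √(0.179² + 1.61² × 64.5²) = 103.8; v² = 2.5921.
t = (103.8 − 0.179)/2.5921 = 40.0 days (vs. the pure-advection estimate x/v = 40.1 d).

40.0 days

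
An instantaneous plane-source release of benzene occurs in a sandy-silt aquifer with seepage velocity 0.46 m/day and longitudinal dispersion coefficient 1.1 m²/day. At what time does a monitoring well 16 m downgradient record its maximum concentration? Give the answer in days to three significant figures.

30.0 days

For the 1D instantaneous-source solution, setting ∂C/∂t = 0 at fixed x gives v²t² + 2Dt − x² = 0, so t = (√(D² + v²x²) − D)/v².
√(D² + v²x²) = √(1.1² + 0.46² × 16²) = 7.442; v² = 0.2116.
t = (7.442 − 1.1)/0.2116 = 30.0 days (vs. the pure-advection estimate x/v = 34.8 d).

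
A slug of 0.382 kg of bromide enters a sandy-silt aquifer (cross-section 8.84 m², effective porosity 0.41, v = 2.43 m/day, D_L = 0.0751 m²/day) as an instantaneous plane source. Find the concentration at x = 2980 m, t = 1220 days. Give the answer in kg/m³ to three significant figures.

For an instantaneous plane source, C(x,t) = M/(n_e·A·√(4πDt)) · exp(−(x−vt)²/(4Dt)), with n_e·A the pore (flow) area.
Plume center vt = 2.43 × 1220 = 2964.6 m, so the well at 2980 m is 15.4 m downgradient of the peak.
√(4πDt) = 33.93 m, giving peak height M/(n_e·A·√(4πDt)) = 0.382/(0.41 × 8.84 × 33.93) = 0.003106 kg/m³.
(x−vt)²/(4Dt) = (15.4)²/(4 × 0.0751 × 1220) = 0.6471; exp(−0.6471) = 0.5236.
C = 0.003106 × 0.5236 = 0.00163 kg/m³.

0.00163 kg/m³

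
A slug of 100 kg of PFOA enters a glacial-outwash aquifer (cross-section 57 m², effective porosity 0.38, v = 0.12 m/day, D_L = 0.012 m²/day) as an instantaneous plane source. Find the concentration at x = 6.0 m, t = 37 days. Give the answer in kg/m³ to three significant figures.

0.497 kg/m³

For an instantaneous plane source, C(x,t) = M/(n_e·A·√(4πDt)) · exp(−(x−vt)²/(4Dt)), with n_e·A the pore (flow) area.
Plume center vt = 0.12 × 37 = 4.44 m, so the well at 6.0 m is 1.56 m downgradient of the peak.
√(4πDt) = 2.362 m, giving peak height M/(n_e·A·√(4πDt)) = 100/(0.38 × 57 × 2.362) = 1.955 kg/m³.
(x−vt)²/(4Dt) = (1.56)²/(4 × 0.012 × 37) = 1.370; exp(−1.370) = 0.2541.
C = 1.955 × 0.2541 = 0.497 kg/m³.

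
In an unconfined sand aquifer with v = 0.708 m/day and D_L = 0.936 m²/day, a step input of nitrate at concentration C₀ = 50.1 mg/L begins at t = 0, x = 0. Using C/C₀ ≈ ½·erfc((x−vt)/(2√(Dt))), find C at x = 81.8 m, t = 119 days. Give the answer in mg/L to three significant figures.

28.3 mg/L

For a continuous step input, C/C₀ ≈ ½·erfc((x−vt)/(2√(Dt))).
vt = 0.708 × 119 = 84.252 m and 2√(Dt) = 2√(0.936 × 119) = 21.11 m.
Argument (x−vt)/(2√(Dt)) = (81.8 − 84.252)/21.11 = -0.1162; ½·erfc(-0.1162) = 0.5653.
C = 50.1 × 0.5653 = 28.3 mg/L.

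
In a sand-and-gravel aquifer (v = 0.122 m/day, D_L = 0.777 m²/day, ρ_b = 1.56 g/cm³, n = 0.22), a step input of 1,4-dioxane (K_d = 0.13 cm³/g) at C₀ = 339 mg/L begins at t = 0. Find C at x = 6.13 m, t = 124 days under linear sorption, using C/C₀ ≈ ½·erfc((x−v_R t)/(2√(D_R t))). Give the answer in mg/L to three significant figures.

Retardation factor R = 1 + ρ_b·K_d/n = 1 + 1.56 × 0.13/0.22 = 1.922.
Sorption retards both mechanisms: v_R = v/R = 0.06348 m/day, D_R = D/R = 0.4043 m²/day.
v_R·t = 0.06348 × 124 = 7.87152 m; 2√(D_R t) = 14.16 m; argument = (6.13 − 7.87152)/14.16 = -0.1230.
C = C₀ × ½·erfc(-0.1230) = 339 × 0.5690 = 193 mg/L.

193 mg/L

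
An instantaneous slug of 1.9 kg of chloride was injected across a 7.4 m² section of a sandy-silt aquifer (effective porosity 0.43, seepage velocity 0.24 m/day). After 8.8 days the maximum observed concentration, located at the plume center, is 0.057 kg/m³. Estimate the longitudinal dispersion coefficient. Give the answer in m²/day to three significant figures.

At the plume center C_max = M/(n_e·A·√(4πDt)), so D = M²/(4πt·(n_e·A·C_max)²).
n_e·A·C_max = 0.43 × 7.4 × 0.057 = 0.1814 kg/m.
D = 1.9²/(4π × 8.8 × 0.1814²) = 0.992 m²/day.

0.992 m²/day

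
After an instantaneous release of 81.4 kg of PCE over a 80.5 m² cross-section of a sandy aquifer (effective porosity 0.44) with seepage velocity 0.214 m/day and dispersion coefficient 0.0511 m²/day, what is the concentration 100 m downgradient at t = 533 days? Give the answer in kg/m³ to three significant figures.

For an instantaneous plane source, C(x,t) = M/(n_e·A·√(4πDt)) · exp(−(x−vt)²/(4Dt)), with n_e·A the pore (flow) area.
Plume center vt = 0.214 × 533 = 114.062 m, so the well at 100 m is 14.062 m upgradient of the peak.
√(4πDt) = 18.50 m, giving peak height M/(n_e·A·√(4πDt)) = 81.4/(0.44 × 80.5 × 18.50) = 0.1242 kg/m³.
(x−vt)²/(4Dt) = (-14.062)²/(4 × 0.0511 × 533) = 1.815; exp(−1.815) = 0.1628.
C = 0.1242 × 0.1628 = 0.0202 kg/m³.

0.0202 kg/m³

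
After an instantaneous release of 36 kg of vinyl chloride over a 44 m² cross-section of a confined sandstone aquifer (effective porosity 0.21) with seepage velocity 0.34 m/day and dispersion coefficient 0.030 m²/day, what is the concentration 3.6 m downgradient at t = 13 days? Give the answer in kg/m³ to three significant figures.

1.14 kg/m³

For an instantaneous plane source, C(x,t) = M/(n_e·A·√(4πDt)) · exp(−(x−vt)²/(4Dt)), with n_e·A the pore (flow) area.
Plume center vt = 0.34 × 13 = 4.42 m, so the well at 3.6 m is 0.82 m upgradient of the peak.
√(4πDt) = 2.214 m, giving peak height M/(n_e·A·√(4πDt)) = 36/(0.21 × 44 × 2.214) = 1.760 kg/m³.
(x−vt)²/(4Dt) = (-0.82)²/(4 × 0.030 × 13) = 0.4310; exp(−0.4310) = 0.6499.
C = 1.760 × 0.6499 = 1.14 kg/m³.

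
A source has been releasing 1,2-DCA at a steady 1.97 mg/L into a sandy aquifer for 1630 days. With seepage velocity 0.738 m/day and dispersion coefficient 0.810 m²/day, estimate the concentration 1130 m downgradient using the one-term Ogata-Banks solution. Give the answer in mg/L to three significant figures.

1.82 mg/L

For a continuous step input, C/C₀ ≈ ½·erfc((x−vt)/(2√(Dt))).
vt = 0.738 × 1630 = 1202.94 m and 2√(Dt) = 2√(0.810 × 1630) = 72.67 m.
Argument (x−vt)/(2√(Dt)) = (1130 − 1202.94)/72.67 = -1.004; ½·erfc(-1.004) = 0.9222.
C = 1.97 × 0.9222 = 1.82 mg/L.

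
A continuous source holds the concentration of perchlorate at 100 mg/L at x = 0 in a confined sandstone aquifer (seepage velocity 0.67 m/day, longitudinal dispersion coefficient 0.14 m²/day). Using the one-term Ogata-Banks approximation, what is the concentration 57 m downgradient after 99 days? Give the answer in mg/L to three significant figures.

96.2 mg/L

For a continuous step input, C/C₀ ≈ ½·erfc((x−vt)/(2√(Dt))).
vt = 0.67 × 99 = 66.33 m and 2√(Dt) = 2√(0.14 × 99) = 7.446 m.
Argument (x−vt)/(2√(Dt)) = (57 − 66.33)/7.446 = -1.253; ½·erfc(-1.253) = 0.9618.
C = 100 × 0.9618 = 96.2 mg/L.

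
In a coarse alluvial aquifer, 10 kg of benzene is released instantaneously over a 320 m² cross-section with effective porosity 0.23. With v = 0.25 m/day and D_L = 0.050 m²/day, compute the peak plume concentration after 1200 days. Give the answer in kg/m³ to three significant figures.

0.00495 kg/m³

The peak of an instantaneous 1D plume sits at x = vt; there the Gaussian factor is 1 and C_max = M/(n_e·A·√(4πDt)), where n_e·A is the pore area the mass is dissolved in.
√(4πDt) = √(4π × 0.050 × 1200) = 27.46 m, so C_max = 10/(0.23 × 320 × 27.46) = 0.00495 kg/m³.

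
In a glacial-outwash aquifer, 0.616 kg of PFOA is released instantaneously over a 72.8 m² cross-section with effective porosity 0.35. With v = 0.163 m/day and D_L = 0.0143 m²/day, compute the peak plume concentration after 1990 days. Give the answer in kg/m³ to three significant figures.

The peak of an instantaneous 1D plume sits at x = vt; there the Gaussian factor is 1 and C_max = M/(n_e·A·√(4πDt)), where n_e·A is the pore area the mass is dissolved in.
√(4πDt) = √(4π × 0.0143 × 1990) = 18.91 m, so C_max = 0.616/(0.35 × 72.8 × 18.91) = 0.00128 kg/m³.

0.00128 kg/m³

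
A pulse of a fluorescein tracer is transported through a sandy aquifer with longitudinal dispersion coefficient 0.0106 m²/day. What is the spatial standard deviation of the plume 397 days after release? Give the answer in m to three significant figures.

Dispersive spreading gives a Gaussian with σ² = 2Dt; advection only shifts the center.
σ = √(2 × 0.0106 × 397) = 2.90 m.

2.90 m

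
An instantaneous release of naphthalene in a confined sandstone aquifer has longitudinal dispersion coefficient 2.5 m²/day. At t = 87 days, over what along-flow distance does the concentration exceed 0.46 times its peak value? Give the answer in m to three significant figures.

52.0 m

The plume is Gaussian with σ = √(2Dt) = √(2 × 2.5 × 87) = 20.86 m.
C/C_peak = exp(−Δx²/(2σ²)) = 0.46 ⇒ Δx = σ·√(−2 ln 0.46) = 20.86 × 1.246 = 25.99 m.
Width = 2Δx = 52.0 m.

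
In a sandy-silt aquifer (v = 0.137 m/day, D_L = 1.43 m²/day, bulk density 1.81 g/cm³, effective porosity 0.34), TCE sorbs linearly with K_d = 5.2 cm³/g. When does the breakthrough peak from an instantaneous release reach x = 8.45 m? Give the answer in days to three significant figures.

Retardation factor R = 1 + ρ_b·K_d/n = 1 + 1.81 × 5.2/0.34 = 28.68.
Sorption retards both mechanisms: v_R = v/R = 0.004777 m/day, D_R = D/R = 0.04986 m²/day.
Peak time from v_R²t² + 2D_R t − x² = 0: t = (√(D_R² + v_R²x²) − D_R)/v_R².
√(D_R² + v_R²x²) = √(0.04986² + 0.004777² × 8.45²) = 0.06415; v_R² = 2.282e-05.
t = (0.06415 − 0.04986)/2.282e-05 = 626 days.

626 days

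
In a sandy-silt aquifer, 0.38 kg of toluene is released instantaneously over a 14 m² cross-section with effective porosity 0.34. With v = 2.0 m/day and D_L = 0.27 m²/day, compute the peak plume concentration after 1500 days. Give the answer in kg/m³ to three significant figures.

The peak of an instantaneous 1D plume sits at x = vt; there the Gaussian factor is 1 and C_max = M/(n_e·A·√(4πDt)), where n_e·A is the pore area the mass is dissolved in.
√(4πDt) = √(4π × 0.27 × 1500) = 71.34 m, so C_max = 0.38/(0.34 × 14 × 71.34) = 0.00112 kg/m³.

0.00112 kg/m³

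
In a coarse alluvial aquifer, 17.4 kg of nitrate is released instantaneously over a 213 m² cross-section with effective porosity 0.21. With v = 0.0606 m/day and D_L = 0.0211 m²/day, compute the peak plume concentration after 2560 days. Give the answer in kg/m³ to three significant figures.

0.0149 kg/m³

The peak of an instantaneous 1D plume sits at x = vt; there the Gaussian factor is 1 and C_max = M/(n_e·A·√(4πDt)), where n_e·A is the pore area the mass is dissolved in.
√(4πDt) = √(4π × 0.0211 × 2560) = 26.05 m, so C_max = 17.4/(0.21 × 213 × 26.05) = 0.0149 kg/m³.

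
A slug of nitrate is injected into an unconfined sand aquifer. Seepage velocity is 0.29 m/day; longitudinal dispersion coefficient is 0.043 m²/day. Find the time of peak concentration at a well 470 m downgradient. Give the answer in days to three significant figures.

1620 days

For the 1D instantaneous-source solution, setting ∂C/∂t = 0 at fixed x gives v²t² + 2Dt − x² = 0, so t = (√(D² + v²x²) − D)/v².
√(D² + v²x²) = √(0.043² + 0.29² × 470²) = 136.3; v² = 0.0841.
t = (136.3 − 0.043)/0.0841 = 1620 days (vs. the pure-advection estimate x/v = 1620 d).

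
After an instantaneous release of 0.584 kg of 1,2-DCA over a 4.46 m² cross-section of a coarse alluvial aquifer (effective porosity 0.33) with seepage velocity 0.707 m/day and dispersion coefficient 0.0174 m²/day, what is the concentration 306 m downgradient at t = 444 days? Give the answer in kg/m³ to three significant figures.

0.00532 kg/m³

For an instantaneous plane source, C(x,t) = M/(n_e·A·√(4πDt)) · exp(−(x−vt)²/(4Dt)), with n_e·A the pore (flow) area.
Plume center vt = 0.707 × 444 = 313.908 m, so the well at 306 m is 7.908 m upgradient of the peak.
√(4πDt) = 9.853 m, giving peak height M/(n_e·A·√(4πDt)) = 0.584/(0.33 × 4.46 × 9.853) = 0.04027 kg/m³.
(x−vt)²/(4Dt) = (-7.908)²/(4 × 0.0174 × 444) = 2.024; exp(−2.024) = 0.1321.
C = 0.04027 × 0.1321 = 0.00532 kg/m³.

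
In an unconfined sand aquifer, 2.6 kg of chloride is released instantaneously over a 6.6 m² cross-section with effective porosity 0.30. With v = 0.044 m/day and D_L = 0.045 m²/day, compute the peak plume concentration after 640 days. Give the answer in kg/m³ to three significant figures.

The peak of an instantaneous 1D plume sits at x = vt; there the Gaussian factor is 1 and C_max = M/(n_e·A·√(4πDt)), where n_e·A is the pore area the mass is dissolved in.
√(4πDt) = √(4π × 0.045 × 640) = 19.02 m, so C_max = 2.6/(0.30 × 6.6 × 19.02) = 0.0690 kg/m³.

0.0690 kg/m³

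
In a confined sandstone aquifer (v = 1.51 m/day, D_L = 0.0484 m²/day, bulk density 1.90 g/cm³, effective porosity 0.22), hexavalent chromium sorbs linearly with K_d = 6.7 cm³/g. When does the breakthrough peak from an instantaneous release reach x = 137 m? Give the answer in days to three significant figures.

5340 days

Retardation factor R = 1 + ρ_b·K_d/n = 1 + 1.90 × 6.7/0.22 = 58.86.
Sorption retards both mechanisms: v_R = v/R = 0.02565 m/day, D_R = D/R = 0.0008223 m²/day.
Peak time from v_R²t² + 2D_R t − x² = 0: t = (√(D_R² + v_R²x²) − D_R)/v_R².
√(D_R² + v_R²x²) = √(0.0008223² + 0.02565² × 137²) = 3.514; v_R² = 0.0006579.
t = (3.514 − 0.0008223)/0.0006579 = 5340 days.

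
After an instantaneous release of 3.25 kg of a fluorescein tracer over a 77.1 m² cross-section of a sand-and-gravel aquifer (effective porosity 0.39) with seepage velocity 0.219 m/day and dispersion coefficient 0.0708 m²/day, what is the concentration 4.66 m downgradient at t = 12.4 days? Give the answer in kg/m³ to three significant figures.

0.0111 kg/m³

For an instantaneous plane source, C(x,t) = M/(n_e·A·√(4πDt)) · exp(−(x−vt)²/(4Dt)), with n_e·A the pore (flow) area.
Plume center vt = 0.219 × 12.4 = 2.7156 m, so the well at 4.66 m is 1.9444 m downgradient of the peak.
√(4πDt) = 3.321 m, giving peak height M/(n_e·A·√(4πDt)) = 3.25/(0.39 × 77.1 × 3.321) = 0.03255 kg/m³.
(x−vt)²/(4Dt) = (1.9444)²/(4 × 0.0708 × 12.4) = 1.077; exp(−1.077) = 0.3406.
C = 0.03255 × 0.3406 = 0.0111 kg/m³.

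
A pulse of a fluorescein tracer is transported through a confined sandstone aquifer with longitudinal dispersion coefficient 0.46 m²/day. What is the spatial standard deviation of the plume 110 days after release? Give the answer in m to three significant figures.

Dispersive spreading gives a Gaussian with σ² = 2Dt; advection only shifts the center.
σ = √(2 × 0.46 × 110) = 10.1 m.

10.1 m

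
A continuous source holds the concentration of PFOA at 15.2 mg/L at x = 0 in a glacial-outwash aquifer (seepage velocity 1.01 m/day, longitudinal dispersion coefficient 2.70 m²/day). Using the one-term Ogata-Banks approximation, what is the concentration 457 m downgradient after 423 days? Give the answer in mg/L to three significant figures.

4.05 mg/L

For a continuous step input, C/C₀ ≈ ½·erfc((x−vt)/(2√(Dt))).
vt = 1.01 × 423 = 427.23 m and 2√(Dt) = 2√(2.70 × 423) = 67.59 m.
Argument (x−vt)/(2√(Dt)) = (457 − 427.23)/67.59 = 0.4404; ½·erfc(0.4404) = 0.2667.
C = 15.2 × 0.2667 = 4.05 mg/L.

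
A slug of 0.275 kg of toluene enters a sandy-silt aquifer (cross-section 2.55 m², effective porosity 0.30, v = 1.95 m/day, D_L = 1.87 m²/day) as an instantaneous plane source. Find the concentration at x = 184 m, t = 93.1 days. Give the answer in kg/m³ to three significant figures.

0.00762 kg/m³

For an instantaneous plane source, C(x,t) = M/(n_e·A·√(4πDt)) · exp(−(x−vt)²/(4Dt)), with n_e·A the pore (flow) area.
Plume center vt = 1.95 × 93.1 = 181.545 m, so the well at 184 m is 2.455 m downgradient of the peak.
√(4πDt) = 46.77 m, giving peak height M/(n_e·A·√(4πDt)) = 0.275/(0.30 × 2.55 × 46.77) = 0.007686 kg/m³.
(x−vt)²/(4Dt) = (2.455)²/(4 × 1.87 × 93.1) = 0.008655; exp(−0.008655) = 0.9914.
C = 0.007686 × 0.9914 = 0.00762 kg/m³.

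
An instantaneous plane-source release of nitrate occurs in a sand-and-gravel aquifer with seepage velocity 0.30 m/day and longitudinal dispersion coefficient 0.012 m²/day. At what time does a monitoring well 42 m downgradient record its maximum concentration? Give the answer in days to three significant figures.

140 days

For the 1D instantaneous-source solution, setting ∂C/∂t = 0 at fixed x gives v²t² + 2Dt − x² = 0, so t = (√(D² + v²x²) − D)/v².
√(D² + v²x²) = √(0.012² + 0.30² × 42²) = 12.60; v² = 0.09.
t = (12.60 − 0.012)/0.09 = 140 days (vs. the pure-advection estimate x/v = 140 d).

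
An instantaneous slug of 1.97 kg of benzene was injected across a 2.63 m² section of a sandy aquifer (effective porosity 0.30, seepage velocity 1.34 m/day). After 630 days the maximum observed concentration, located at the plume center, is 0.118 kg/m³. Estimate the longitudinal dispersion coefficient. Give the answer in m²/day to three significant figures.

At the plume center C_max = M/(n_e·A·√(4πDt)), so D = M²/(4πt·(n_e·A·C_max)²).
n_e·A·C_max = 0.30 × 2.63 × 0.118 = 0.09310 kg/m.
D = 1.97²/(4π × 630 × 0.09310²) = 0.0566 m²/day.

0.0566 m²/day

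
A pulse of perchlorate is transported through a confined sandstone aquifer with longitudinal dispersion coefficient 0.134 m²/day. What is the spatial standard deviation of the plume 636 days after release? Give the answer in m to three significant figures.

13.1 m

Dispersive spreading gives a Gaussian with σ² = 2Dt; advection only shifts the center.
σ = √(2 × 0.134 × 636) = 13.1 m.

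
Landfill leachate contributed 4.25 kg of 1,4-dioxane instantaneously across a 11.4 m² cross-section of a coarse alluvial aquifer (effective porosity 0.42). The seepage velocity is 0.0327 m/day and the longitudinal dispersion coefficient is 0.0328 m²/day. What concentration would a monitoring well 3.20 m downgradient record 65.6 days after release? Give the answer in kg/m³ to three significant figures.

For an instantaneous plane source, C(x,t) = M/(n_e·A·√(4πDt)) · exp(−(x−vt)²/(4Dt)), with n_e·A the pore (flow) area.
Plume center vt = 0.0327 × 65.6 = 2.14512 m, so the well at 3.20 m is 1.05488 m downgradient of the peak.
√(4πDt) = 5.200 m, giving peak height M/(n_e·A·√(4πDt)) = 4.25/(0.42 × 11.4 × 5.200) = 0.1707 kg/m³.
(x−vt)²/(4Dt) = (1.05488)²/(4 × 0.0328 × 65.6) = 0.1293; exp(−0.1293) = 0.8787.
C = 0.1707 × 0.8787 = 0.150 kg/m³.

0.150 kg/m³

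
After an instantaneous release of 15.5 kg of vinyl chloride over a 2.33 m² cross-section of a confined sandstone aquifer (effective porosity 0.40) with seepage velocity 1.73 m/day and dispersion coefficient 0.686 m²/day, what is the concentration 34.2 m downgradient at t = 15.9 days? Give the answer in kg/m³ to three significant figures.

0.509 kg/m³

For an instantaneous plane source, C(x,t) = M/(n_e·A·√(4πDt)) · exp(−(x−vt)²/(4Dt)), with n_e·A the pore (flow) area.
Plume center vt = 1.73 × 15.9 = 27.507 m, so the well at 34.2 m is 6.693 m downgradient of the peak.
√(4πDt) = 11.71 m, giving peak height M/(n_e·A·√(4πDt)) = 15.5/(0.40 × 2.33 × 11.71) = 1.420 kg/m³.
(x−vt)²/(4Dt) = (6.693)²/(4 × 0.686 × 15.9) = 1.027; exp(−1.027) = 0.3581.
C = 1.420 × 0.3581 = 0.509 kg/m³.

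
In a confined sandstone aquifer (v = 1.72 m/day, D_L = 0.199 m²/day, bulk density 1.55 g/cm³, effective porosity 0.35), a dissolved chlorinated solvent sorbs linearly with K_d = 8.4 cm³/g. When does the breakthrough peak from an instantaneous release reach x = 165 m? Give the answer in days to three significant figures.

Retardation factor R = 1 + ρ_b·K_d/n = 1 + 1.55 × 8.4/0.35 = 38.20.
Sorption retards both mechanisms: v_R = v/R = 0.04503 m/day, D_R = D/R = 0.005209 m²/day.
Peak time from v_R²t² + 2D_R t − x² = 0: t = (√(D_R² + v_R²x²) − D_R)/v_R².
√(D_R² + v_R²x²) = √(0.005209² + 0.04503² × 165²) = 7.430; v_R² = 0.002028.
t = (7.430 − 0.005209)/0.002028 = 3660 days.

3660 days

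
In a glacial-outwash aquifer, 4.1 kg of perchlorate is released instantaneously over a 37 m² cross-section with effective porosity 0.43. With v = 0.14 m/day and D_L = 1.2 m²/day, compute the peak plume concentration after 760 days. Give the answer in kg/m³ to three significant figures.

The peak of an instantaneous 1D plume sits at x = vt; there the Gaussian factor is 1 and C_max = M/(n_e·A·√(4πDt)), where n_e·A is the pore area the mass is dissolved in.
√(4πDt) = √(4π × 1.2 × 760) = 107.1 m, so C_max = 4.1/(0.43 × 37 × 107.1) = 0.00241 kg/m³.

0.00241 kg/m³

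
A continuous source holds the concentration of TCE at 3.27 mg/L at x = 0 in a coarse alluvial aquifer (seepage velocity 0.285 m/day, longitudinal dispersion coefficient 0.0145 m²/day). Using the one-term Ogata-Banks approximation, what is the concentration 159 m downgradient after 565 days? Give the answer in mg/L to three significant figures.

2.26 mg/L

For a continuous step input, C/C₀ ≈ ½·erfc((x−vt)/(2√(Dt))).
vt = 0.285 × 565 = 161.025 m and 2√(Dt) = 2√(0.0145 × 565) = 5.725 m.
Argument (x−vt)/(2√(Dt)) = (159 − 161.025)/5.725 = -0.3537; ½·erfc(-0.3537) = 0.6915.
C = 3.27 × 0.6915 = 2.26 mg/L.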